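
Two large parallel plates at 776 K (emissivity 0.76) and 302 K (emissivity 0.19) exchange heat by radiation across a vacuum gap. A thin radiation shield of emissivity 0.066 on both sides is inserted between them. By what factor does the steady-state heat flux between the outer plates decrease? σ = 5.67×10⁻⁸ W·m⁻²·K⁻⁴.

Without shield: q₀ = σΔ(T⁴)/(1/ε₁+1/ε₂−1) with denominator 5.579.
With shield the two gaps are in series; the resistances add: (1/ε₁+1/ε_s−1)+(1/ε_s+1/ε₂−1) = 15.47+19.41 = 34.88.
Heat-flux ratio q₀/q = 34.88/5.579.

factor ≈ 6.25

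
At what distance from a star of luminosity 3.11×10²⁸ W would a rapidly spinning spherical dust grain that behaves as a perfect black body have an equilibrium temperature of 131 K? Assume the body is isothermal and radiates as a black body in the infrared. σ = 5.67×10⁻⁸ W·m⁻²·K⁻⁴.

d ≈ 6.09×10¹² m

For an isothermal black-emitting sphere, (1−a)S·πr² = σ·4πr²·T⁴ ⇒ S = 4σT⁴/(1−a).
S = 4·5.67×10⁻⁸·(131)⁴/1.00 = 66.79 W/m².
Flux falls as S = L/(4πd²), so d = √(L/(4πS)) = √(3.11×10²⁸/(4π·66.79)).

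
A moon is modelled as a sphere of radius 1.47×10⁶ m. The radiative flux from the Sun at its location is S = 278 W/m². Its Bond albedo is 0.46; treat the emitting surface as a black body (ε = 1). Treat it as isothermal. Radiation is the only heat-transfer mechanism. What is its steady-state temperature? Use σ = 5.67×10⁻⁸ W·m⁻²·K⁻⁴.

T ≈ 160 K

At equilibrium, absorbed power = emitted power.
Absorbing cross-section = πr² = 6.789×10¹² m²; emitting surface = 4πr² = 2.715×10¹³ m² (ratio 4).
(1−a)S·A_cross = εσ·A_surf·T⁴  ⇒  T⁴ = (1−a)S/(4σ).
T⁴ = 0.540·278/(4·5.67×10⁻⁸) = 6.619×10⁸ K⁴.
T = (6.619×10⁸)^(1/4).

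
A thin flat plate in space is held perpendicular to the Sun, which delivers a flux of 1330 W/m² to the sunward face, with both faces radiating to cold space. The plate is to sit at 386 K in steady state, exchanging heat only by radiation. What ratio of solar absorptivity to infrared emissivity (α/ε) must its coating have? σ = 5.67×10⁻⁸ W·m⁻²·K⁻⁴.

Balance: αS·A = εσ·2A·T⁴ ⇒ α/ε = 2σT⁴/S.
α/ε = 2·5.67×10⁻⁸·(386)⁴/1330 = 2·5.67×10⁻⁸·2.220×10¹⁰/1330.

α/ε ≈ 1.89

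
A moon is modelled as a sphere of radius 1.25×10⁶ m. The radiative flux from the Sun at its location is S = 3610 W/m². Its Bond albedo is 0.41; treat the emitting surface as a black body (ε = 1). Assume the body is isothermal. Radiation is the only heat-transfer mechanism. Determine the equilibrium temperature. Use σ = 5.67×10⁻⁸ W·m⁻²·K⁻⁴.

At equilibrium, absorbed power = emitted power.
Absorbing cross-section = πr² = 4.909×10¹² m²; emitting surface = 4πr² = 1.963×10¹³ m² (ratio 4).
(1−a)S·A_cross = εσ·A_surf·T⁴  ⇒  T⁴ = (1−a)S/(4σ).
T⁴ = 0.590·3610/(4·5.67×10⁻⁸) = 9.391×10⁹ K⁴.
T = (9.391×10⁹)^(1/4).

T ≈ 311 K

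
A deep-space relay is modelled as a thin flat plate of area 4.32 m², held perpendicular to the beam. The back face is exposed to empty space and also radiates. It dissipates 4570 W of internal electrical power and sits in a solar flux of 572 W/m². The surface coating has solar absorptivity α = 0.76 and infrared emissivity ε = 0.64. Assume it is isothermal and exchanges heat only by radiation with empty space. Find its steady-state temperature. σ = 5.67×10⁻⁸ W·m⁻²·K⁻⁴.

At steady state, absorbed solar power + internal power = radiated power.
Absorbed: α·S·A_cross = 0.76·572·4.320 = 1878 W (cross-section A).
Total input = 1878 + 4570 = 6448 W.
Radiated: εσ·A_surf·T⁴ with A_surf = 2A = 8.640 m².
T⁴ = 6448/(0.64·5.67×10⁻⁸·8.640) = 2.057×10¹⁰ K⁴.

T ≈ 379 K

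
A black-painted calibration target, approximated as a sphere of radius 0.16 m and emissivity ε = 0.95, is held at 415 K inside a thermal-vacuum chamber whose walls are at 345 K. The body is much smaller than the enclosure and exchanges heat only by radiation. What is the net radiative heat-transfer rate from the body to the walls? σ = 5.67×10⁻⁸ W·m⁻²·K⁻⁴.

P_net ≈ 268 W

For a small grey body in a large enclosure: P_net = εσA(T_body⁴ − T_wall⁴).
A = 4πr² = 0.3217 m²; T_body⁴ − T_wall⁴ = 2.966×10¹⁰ − 1.417×10¹⁰ = 1.549×10¹⁰ K⁴.
|P_net| = 0.95·5.67×10⁻⁸·0.3217·1.549×10¹⁰.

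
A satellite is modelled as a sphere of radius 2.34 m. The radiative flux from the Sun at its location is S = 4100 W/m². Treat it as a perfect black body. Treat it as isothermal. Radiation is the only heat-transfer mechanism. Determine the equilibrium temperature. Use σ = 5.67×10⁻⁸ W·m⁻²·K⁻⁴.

T ≈ 367 K

At equilibrium, absorbed power = emitted power.
Absorbing cross-section = πr² = 17.20 m²; emitting surface = 4πr² = 68.81 m² (ratio 4).
S·A_cross = εσ·A_surf·T⁴  ⇒  T⁴ = S/(4σ).
T⁴ = 1.00·4100/(4·5.67×10⁻⁸) = 1.808×10¹⁰ K⁴.
T = (1.808×10¹⁰)^(1/4).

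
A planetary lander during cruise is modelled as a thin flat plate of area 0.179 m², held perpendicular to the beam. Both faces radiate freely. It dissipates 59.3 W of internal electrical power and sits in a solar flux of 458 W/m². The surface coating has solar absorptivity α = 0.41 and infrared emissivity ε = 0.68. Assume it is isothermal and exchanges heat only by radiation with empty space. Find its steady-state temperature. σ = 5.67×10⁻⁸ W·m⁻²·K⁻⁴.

At steady state, absorbed solar power + internal power = radiated power.
Absorbed: α·S·A_cross = 0.41·458·0.1790 = 33.61 W (cross-section A).
Total input = 33.61 + 59.3 = 92.91 W.
Radiated: εσ·A_surf·T⁴ with A_surf = 2A = 0.3580 m².
T⁴ = 92.91/(0.68·5.67×10⁻⁸·0.3580) = 6.731×10⁹ K⁴.

T ≈ 286 K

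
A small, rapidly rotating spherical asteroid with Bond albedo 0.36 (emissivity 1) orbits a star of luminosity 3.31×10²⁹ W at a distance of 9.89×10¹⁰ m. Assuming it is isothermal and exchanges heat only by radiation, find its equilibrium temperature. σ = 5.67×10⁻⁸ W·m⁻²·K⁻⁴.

First find the stellar flux at distance d: S = L/(4πd²) = 3.31×10²⁹/(4π·(9.89×10¹⁰)²) = 2.693×10⁶ W/m².
For an isothermal sphere, absorbed (1−a)S·πr² = emitted σ·4πr²·T⁴, so T⁴ = (1−a)S/(4σ).
T⁴ = 0.640·2.693×10⁶/(4·5.67×10⁻⁸) = 7.599×10¹² K⁴.

T ≈ 1660 K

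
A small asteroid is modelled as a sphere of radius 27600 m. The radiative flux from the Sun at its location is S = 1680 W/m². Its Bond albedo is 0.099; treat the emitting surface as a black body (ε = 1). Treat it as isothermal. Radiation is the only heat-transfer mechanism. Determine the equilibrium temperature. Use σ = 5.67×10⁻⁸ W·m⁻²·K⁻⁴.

T ≈ 286 K

At equilibrium, absorbed power = emitted power.
Absorbing cross-section = πr² = 2.393×10⁹ m²; emitting surface = 4πr² = 9.573×10⁹ m² (ratio 4).
(1−a)S·A_cross = εσ·A_surf·T⁴  ⇒  T⁴ = (1−a)S/(4σ).
T⁴ = 0.901·1680/(4·5.67×10⁻⁸) = 6.674×10⁹ K⁴.
T = (6.674×10⁹)^(1/4).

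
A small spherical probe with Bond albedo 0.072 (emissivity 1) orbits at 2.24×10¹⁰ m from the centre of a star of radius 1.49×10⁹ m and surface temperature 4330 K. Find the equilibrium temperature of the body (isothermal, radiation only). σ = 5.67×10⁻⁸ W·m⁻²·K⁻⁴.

The star's surface emits σT_*⁴; at distance d the flux is S = σT_*⁴(R_*/d)².
S = 5.67×10⁻⁸·(4330)⁴·(1.49×10⁹/2.24×10¹⁰)² = 88190 W/m².
For an isothermal sphere T⁴ = (1−a)S/(4σ) = 3.608×10¹¹ K⁴.

T ≈ 775 K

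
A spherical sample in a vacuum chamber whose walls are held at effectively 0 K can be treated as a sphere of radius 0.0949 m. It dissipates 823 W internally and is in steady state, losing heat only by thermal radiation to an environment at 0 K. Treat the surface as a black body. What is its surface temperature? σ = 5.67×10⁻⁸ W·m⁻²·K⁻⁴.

Steady state: internal power = radiated power, P = εσA T⁴.
Radiating area A = 4πr² = 0.1132 m².
T⁴ = P/(εσA) = 823/(1.0·5.67×10⁻⁸·0.1132) = 1.283×10¹¹ K⁴.
T = (1.283×10¹¹)^(1/4).

T ≈ 598 K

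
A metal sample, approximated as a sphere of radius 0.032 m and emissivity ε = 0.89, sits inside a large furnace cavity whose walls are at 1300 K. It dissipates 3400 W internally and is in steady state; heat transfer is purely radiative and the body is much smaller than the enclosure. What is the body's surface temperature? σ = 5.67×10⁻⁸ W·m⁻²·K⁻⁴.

T ≈ 1690 K

For a small grey body in a large enclosure, net radiated power = εσA(T⁴ − T_w⁴).
Steady state: P = εσA(T⁴ − T_w⁴) with A = 4πr² = 0.01287 m².
T⁴ = P/(εσA) + T_w⁴ = 3400/(0.89·5.67×10⁻⁸·0.01287) + (1300)⁴
    = 5.236×10¹² + 2.856×10¹² = 8.092×10¹² K⁴.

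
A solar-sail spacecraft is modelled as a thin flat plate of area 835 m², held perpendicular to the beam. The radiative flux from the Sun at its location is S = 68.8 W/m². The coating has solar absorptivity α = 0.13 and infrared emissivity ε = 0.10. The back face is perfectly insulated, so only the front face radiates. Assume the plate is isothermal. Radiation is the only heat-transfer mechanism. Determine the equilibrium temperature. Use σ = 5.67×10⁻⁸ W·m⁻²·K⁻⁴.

T ≈ 199 K

At equilibrium, absorbed power = emitted power.
Absorbing cross-section = A = 835.0 m²; emitting surface = A = 835.0 m² (ratio 1).
αS·A_cross = εσ·A_surf·T⁴  ⇒  T⁴ = αS/(ε·1σ).
T⁴ = 0.130·68.8/(0.10·1·5.67×10⁻⁸) = 1.577×10⁹ K⁴.
T = (1.577×10⁹)^(1/4).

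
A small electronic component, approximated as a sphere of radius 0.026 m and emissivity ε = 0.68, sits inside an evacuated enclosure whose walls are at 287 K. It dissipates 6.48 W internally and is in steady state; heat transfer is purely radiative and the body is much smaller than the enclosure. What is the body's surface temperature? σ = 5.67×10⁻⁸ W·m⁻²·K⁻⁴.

For a small grey body in a large enclosure, net radiated power = εσA(T⁴ − T_w⁴).
Steady state: P = εσA(T⁴ − T_w⁴) with A = 4πr² = 0.008495 m².
T⁴ = P/(εσA) + T_w⁴ = 6.48/(0.68·5.67×10⁻⁸·0.008495) + (287)⁴
    = 1.978×10¹⁰ + 6.785×10⁹ = 2.657×10¹⁰ K⁴.

T ≈ 404 K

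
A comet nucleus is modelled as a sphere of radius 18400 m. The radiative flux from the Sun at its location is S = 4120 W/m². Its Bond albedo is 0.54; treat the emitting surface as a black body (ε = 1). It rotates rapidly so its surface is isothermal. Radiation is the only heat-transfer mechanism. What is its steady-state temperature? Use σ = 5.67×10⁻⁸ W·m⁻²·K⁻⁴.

At equilibrium, absorbed power = emitted power.
Absorbing cross-section = πr² = 1.064×10⁹ m²; emitting surface = 4πr² = 4.254×10⁹ m² (ratio 4).
(1−a)S·A_cross = εσ·A_surf·T⁴  ⇒  T⁴ = (1−a)S/(4σ).
T⁴ = 0.460·4120/(4·5.67×10⁻⁸) = 8.356×10⁹ K⁴.
T = (8.356×10⁹)^(1/4).

T ≈ 302 K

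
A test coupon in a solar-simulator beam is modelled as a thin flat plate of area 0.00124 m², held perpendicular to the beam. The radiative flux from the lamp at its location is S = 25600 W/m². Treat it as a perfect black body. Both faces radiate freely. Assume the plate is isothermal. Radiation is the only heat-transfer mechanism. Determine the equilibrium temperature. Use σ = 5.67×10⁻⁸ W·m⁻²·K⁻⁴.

At equilibrium, absorbed power = emitted power.
Absorbing cross-section = A = 0.001240 m²; emitting surface = 2A = 0.002480 m² (ratio 2).
S·A_cross = εσ·A_surf·T⁴  ⇒  T⁴ = S/(2σ).
T⁴ = 1.00·25600/(2·5.67×10⁻⁸) = 2.257×10¹¹ K⁴.
T = (2.257×10¹¹)^(1/4).

T ≈ 689 K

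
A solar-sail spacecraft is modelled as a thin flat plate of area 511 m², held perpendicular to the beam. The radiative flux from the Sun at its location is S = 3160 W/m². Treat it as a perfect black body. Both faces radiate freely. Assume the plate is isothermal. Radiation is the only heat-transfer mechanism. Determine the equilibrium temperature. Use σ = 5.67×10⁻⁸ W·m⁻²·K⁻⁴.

T ≈ 409 K

At equilibrium, absorbed power = emitted power.
Absorbing cross-section = A = 511.0 m²; emitting surface = 2A = 1022 m² (ratio 2).
S·A_cross = εσ·A_surf·T⁴  ⇒  T⁴ = S/(2σ).
T⁴ = 1.00·3160/(2·5.67×10⁻⁸) = 2.787×10¹⁰ K⁴.
T = (2.787×10¹⁰)^(1/4).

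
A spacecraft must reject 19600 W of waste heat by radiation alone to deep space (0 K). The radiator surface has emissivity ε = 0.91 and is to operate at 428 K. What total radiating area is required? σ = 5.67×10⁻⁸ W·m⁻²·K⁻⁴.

A ≈ 11.3 m²

P = εσA T⁴ ⇒ A = P/(εσT⁴).
T⁴ = 3.356×10¹⁰ K⁴.
A = 19600/(0.91 × 5.67×10⁻⁸ × 3.356×10¹⁰).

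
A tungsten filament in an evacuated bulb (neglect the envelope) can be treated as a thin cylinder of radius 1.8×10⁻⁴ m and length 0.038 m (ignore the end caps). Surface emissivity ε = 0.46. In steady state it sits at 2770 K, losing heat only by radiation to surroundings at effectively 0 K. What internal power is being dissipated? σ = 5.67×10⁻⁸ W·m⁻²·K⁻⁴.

P ≈ 66.0 W

Steady state: P = εσA T⁴.
A = 2πrL = 4.298×10⁻⁵ m²; T⁴ = (2770)⁴ = 5.887×10¹³ K⁴.
P = 0.46 × 5.67×10⁻⁸ × 4.298×10⁻⁵ × 5.887×10¹³.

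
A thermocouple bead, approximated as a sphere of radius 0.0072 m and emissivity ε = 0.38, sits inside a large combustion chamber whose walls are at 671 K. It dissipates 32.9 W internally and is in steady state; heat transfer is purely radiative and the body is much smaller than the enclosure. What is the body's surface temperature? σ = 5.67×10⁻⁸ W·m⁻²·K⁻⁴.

For a small grey body in a large enclosure, net radiated power = εσA(T⁴ − T_w⁴).
Steady state: P = εσA(T⁴ − T_w⁴) with A = 4πr² = 6.514×10⁻⁴ m².
T⁴ = P/(εσA) + T_w⁴ = 32.9/(0.38·5.67×10⁻⁸·6.514×10⁻⁴) + (671)⁴
    = 2.344×10¹² + 2.027×10¹¹ = 2.547×10¹² K⁴.

T ≈ 1260 K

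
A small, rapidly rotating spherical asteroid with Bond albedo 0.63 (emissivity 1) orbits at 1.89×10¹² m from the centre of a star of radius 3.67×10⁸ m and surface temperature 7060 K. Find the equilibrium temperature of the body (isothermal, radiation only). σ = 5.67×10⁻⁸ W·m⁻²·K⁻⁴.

The star's surface emits σT_*⁴; at distance d the flux is S = σT_*⁴(R_*/d)².
S = 5.67×10⁻⁸·(7060)⁴·(3.67×10⁸/1.89×10¹²)² = 5.311 W/m².
For an isothermal sphere T⁴ = (1−a)S/(4σ) = 8.665×10⁶ K⁴.

T ≈ 54.3 K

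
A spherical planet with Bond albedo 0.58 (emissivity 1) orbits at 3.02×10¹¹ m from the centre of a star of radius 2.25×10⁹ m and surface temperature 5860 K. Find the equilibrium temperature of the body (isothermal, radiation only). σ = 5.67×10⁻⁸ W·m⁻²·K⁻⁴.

The star's surface emits σT_*⁴; at distance d the flux is S = σT_*⁴(R_*/d)².
S = 5.67×10⁻⁸·(5860)⁴·(2.25×10⁹/3.02×10¹¹)² = 3711 W/m².
For an isothermal sphere T⁴ = (1−a)S/(4σ) = 6.873×10⁹ K⁴.

T ≈ 288 K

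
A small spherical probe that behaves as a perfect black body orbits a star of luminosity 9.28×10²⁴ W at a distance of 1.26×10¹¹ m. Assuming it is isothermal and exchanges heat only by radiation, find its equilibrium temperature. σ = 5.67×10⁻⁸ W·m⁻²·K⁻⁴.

T ≈ 120 K

First find the stellar flux at distance d: S = L/(4πd²) = 9.28×10²⁴/(4π·(1.26×10¹¹)²) = 46.52 W/m².
For an isothermal sphere, absorbed (1−a)S·πr² = emitted σ·4πr²·T⁴, so T⁴ = (1−a)S/(4σ).
T⁴ = 1.00·46.52/(4·5.67×10⁻⁸) = 2.051×10⁸ K⁴.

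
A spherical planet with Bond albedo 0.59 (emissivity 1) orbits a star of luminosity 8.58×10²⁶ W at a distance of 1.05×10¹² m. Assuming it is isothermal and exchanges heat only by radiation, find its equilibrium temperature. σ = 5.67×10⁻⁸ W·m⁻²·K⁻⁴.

T ≈ 103 K

First find the stellar flux at distance d: S = L/(4πd²) = 8.58×10²⁶/(4π·(1.05×10¹²)²) = 61.93 W/m².
For an isothermal sphere, absorbed (1−a)S·πr² = emitted σ·4πr²·T⁴, so T⁴ = (1−a)S/(4σ).
T⁴ = 0.410·61.93/(4·5.67×10⁻⁸) = 1.120×10⁸ K⁴.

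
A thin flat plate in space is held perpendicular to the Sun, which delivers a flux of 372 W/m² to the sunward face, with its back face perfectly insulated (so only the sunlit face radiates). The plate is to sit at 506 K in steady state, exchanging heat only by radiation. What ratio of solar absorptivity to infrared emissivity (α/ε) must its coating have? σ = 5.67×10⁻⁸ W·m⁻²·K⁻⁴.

Balance: αS·A = εσ·1A·T⁴ ⇒ α/ε = σT⁴/S.
α/ε = 5.67×10⁻⁸·(506)⁴/372 = 5.67×10⁻⁸·6.555×10¹⁰/372.

α/ε ≈ 9.99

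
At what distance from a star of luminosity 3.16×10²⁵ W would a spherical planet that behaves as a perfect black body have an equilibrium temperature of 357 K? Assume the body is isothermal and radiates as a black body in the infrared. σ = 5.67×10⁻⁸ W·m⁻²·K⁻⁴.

d ≈ 2.61×10¹⁰ m

For an isothermal black-emitting sphere, (1−a)S·πr² = σ·4πr²·T⁴ ⇒ S = 4σT⁴/(1−a).
S = 4·5.67×10⁻⁸·(357)⁴/1.00 = 3684 W/m².
Flux falls as S = L/(4πd²), so d = √(L/(4πS)) = √(3.16×10²⁵/(4π·3684)).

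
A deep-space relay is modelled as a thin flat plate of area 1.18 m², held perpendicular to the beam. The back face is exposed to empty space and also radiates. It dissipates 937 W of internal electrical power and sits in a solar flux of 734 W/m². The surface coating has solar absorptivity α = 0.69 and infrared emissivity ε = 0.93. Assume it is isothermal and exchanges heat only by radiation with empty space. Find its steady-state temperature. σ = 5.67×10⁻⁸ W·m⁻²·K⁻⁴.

At steady state, absorbed solar power + internal power = radiated power.
Absorbed: α·S·A_cross = 0.69·734·1.180 = 597.6 W (cross-section A).
Total input = 597.6 + 937 = 1535 W.
Radiated: εσ·A_surf·T⁴ with A_surf = 2A = 2.360 m².
T⁴ = 1535/(0.93·5.67×10⁻⁸·2.360) = 1.233×10¹⁰ K⁴.

T ≈ 333 K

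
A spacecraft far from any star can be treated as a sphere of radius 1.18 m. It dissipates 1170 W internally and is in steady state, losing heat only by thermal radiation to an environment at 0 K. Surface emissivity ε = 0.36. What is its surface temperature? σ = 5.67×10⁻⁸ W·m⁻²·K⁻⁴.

Steady state: internal power = radiated power, P = εσA T⁴.
Radiating area A = 4πr² = 17.50 m².
T⁴ = P/(εσA) = 1170/(0.36·5.67×10⁻⁸·17.50) = 3.276×10⁹ K⁴.
T = (3.276×10⁹)^(1/4).

T ≈ 239 K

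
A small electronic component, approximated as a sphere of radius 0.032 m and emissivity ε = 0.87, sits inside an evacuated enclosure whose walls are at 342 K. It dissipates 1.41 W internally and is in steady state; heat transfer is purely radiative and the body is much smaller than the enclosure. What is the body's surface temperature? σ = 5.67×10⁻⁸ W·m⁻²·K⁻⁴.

For a small grey body in a large enclosure, net radiated power = εσA(T⁴ − T_w⁴).
Steady state: P = εσA(T⁴ − T_w⁴) with A = 4πr² = 0.01287 m².
T⁴ = P/(εσA) + T_w⁴ = 1.41/(0.87·5.67×10⁻⁸·0.01287) + (342)⁴
    = 2.221×10⁹ + 1.368×10¹⁰ = 1.590×10¹⁰ K⁴.

T ≈ 355 K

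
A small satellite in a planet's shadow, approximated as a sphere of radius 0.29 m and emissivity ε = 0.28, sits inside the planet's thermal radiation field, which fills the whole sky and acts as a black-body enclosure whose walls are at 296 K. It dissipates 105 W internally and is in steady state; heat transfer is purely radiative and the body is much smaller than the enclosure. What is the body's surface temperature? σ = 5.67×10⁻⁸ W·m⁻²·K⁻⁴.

T ≈ 344 K

For a small grey body in a large enclosure, net radiated power = εσA(T⁴ − T_w⁴).
Steady state: P = εσA(T⁴ − T_w⁴) with A = 4πr² = 1.057 m².
T⁴ = P/(εσA) + T_w⁴ = 105/(0.28·5.67×10⁻⁸·1.057) + (296)⁴
    = 6.258×10⁹ + 7.677×10⁹ = 1.393×10¹⁰ K⁴.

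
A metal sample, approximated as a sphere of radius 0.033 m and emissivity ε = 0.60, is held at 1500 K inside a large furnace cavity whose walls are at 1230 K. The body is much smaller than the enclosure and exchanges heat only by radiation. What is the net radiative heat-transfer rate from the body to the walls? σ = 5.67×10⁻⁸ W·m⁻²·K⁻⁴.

For a small grey body in a large enclosure: P_net = εσA(T_body⁴ − T_wall⁴).
A = 4πr² = 0.01368 m²; T_body⁴ − T_wall⁴ = 5.062×10¹² − 2.289×10¹² = 2.774×10¹² K⁴.
|P_net| = 0.60·5.67×10⁻⁸·0.01368·2.774×10¹².

P_net ≈ 1290 W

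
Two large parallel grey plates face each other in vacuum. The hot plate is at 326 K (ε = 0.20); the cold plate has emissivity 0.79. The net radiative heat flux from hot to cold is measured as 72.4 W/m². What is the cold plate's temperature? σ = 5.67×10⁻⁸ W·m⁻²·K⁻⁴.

q = σ(T₁⁴ − T₂⁴)/(1/ε₁ + 1/ε₂ − 1); denominator = 5.266.
T₂⁴ = T₁⁴ − q·(1/ε₁+1/ε₂−1)/σ = 1.129×10¹⁰ − 72.4·5.266/5.67×10⁻⁸
    = 4.571×10⁹ K⁴.

T₂ ≈ 260 K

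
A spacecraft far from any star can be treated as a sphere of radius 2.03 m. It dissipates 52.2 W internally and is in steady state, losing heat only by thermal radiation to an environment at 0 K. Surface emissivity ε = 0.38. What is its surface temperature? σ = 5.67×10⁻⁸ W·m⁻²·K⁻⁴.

T ≈ 82.7 K

Steady state: internal power = radiated power, P = εσA T⁴.
Radiating area A = 4πr² = 51.78 m².
T⁴ = P/(εσA) = 52.2/(0.38·5.67×10⁻⁸·51.78) = 4.678×10⁷ K⁴.
T = (4.678×10⁷)^(1/4).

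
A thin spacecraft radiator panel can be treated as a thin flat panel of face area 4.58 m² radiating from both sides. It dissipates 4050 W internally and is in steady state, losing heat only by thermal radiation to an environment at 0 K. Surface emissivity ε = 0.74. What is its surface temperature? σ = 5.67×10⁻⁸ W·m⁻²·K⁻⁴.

Steady state: internal power = radiated power, P = εσA T⁴.
Radiating area A = 2·4.58 = 9.160 m².
T⁴ = P/(εσA) = 4050/(0.74·5.67×10⁻⁸·9.160) = 1.054×10¹⁰ K⁴.
T = (1.054×10¹⁰)^(1/4).

T ≈ 320 K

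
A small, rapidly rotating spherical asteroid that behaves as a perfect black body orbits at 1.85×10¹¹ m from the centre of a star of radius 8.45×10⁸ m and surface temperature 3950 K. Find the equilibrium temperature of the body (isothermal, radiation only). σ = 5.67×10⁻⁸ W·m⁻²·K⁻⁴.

T ≈ 189 K

The star's surface emits σT_*⁴; at distance d the flux is S = σT_*⁴(R_*/d)².
S = 5.67×10⁻⁸·(3950)⁴·(8.45×10⁸/1.85×10¹¹)² = 288.0 W/m².
For an isothermal sphere T⁴ = (1−a)S/(4σ) = 1.270×10⁹ K⁴.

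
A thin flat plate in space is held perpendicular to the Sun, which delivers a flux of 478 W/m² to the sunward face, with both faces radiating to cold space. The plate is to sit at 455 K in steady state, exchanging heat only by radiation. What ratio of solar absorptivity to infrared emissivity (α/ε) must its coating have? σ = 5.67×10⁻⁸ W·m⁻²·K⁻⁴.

Balance: αS·A = εσ·2A·T⁴ ⇒ α/ε = 2σT⁴/S.
α/ε = 2·5.67×10⁻⁸·(455)⁴/478 = 2·5.67×10⁻⁸·4.286×10¹⁰/478.

α/ε ≈ 10.2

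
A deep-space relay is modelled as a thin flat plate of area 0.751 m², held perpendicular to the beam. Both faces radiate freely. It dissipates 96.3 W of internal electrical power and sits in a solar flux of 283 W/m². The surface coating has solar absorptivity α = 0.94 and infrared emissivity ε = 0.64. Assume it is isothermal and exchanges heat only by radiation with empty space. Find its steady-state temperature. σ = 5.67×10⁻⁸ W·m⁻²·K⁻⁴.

At steady state, absorbed solar power + internal power = radiated power.
Absorbed: α·S·A_cross = 0.94·283·0.7510 = 199.8 W (cross-section A).
Total input = 199.8 + 96.3 = 296.1 W.
Radiated: εσ·A_surf·T⁴ with A_surf = 2A = 1.502 m².
T⁴ = 296.1/(0.64·5.67×10⁻⁸·1.502) = 5.432×10⁹ K⁴.

T ≈ 271 K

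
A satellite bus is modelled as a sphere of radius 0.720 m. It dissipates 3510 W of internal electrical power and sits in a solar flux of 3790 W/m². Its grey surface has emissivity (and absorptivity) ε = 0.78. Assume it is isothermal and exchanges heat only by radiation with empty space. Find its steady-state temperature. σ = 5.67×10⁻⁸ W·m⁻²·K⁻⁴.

T ≈ 412 K

At steady state, absorbed solar power + internal power = radiated power.
Absorbed: α·S·A_cross = 0.78·3790·1.629 = 4814 W (cross-section πr²).
Total input = 4814 + 3510 = 8324 W.
Radiated: εσ·A_surf·T⁴ with A_surf = 4πr² = 6.514 m².
T⁴ = 8324/(0.78·5.67×10⁻⁸·6.514) = 2.889×10¹⁰ K⁴.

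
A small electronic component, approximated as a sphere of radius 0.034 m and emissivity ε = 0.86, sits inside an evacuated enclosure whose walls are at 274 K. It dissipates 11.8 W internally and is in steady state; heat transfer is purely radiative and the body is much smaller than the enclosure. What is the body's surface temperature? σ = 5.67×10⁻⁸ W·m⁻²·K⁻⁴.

T ≈ 386 K

For a small grey body in a large enclosure, net radiated power = εσA(T⁴ − T_w⁴).
Steady state: P = εσA(T⁴ − T_w⁴) with A = 4πr² = 0.01453 m².
T⁴ = P/(εσA) + T_w⁴ = 11.8/(0.86·5.67×10⁻⁸·0.01453) + (274)⁴
    = 1.666×10¹⁰ + 5.636×10⁹ = 2.229×10¹⁰ K⁴.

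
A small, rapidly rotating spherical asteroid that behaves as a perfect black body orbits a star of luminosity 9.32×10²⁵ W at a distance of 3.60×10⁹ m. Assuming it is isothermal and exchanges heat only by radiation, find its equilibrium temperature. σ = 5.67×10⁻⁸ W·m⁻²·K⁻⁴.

T ≈ 1260 K

First find the stellar flux at distance d: S = L/(4πd²) = 9.32×10²⁵/(4π·(3.60×10⁹)²) = 5.723×10⁵ W/m².
For an isothermal sphere, absorbed (1−a)S·πr² = emitted σ·4πr²·T⁴, so T⁴ = (1−a)S/(4σ).
T⁴ = 1.00·5.723×10⁵/(4·5.67×10⁻⁸) = 2.523×10¹² K⁴.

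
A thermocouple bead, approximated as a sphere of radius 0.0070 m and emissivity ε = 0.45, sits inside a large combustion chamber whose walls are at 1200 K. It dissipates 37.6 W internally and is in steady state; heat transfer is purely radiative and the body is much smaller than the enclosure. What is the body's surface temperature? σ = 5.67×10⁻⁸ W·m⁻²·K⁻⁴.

T ≈ 1450 K

For a small grey body in a large enclosure, net radiated power = εσA(T⁴ − T_w⁴).
Steady state: P = εσA(T⁴ − T_w⁴) with A = 4πr² = 6.158×10⁻⁴ m².
T⁴ = P/(εσA) + T_w⁴ = 37.6/(0.45·5.67×10⁻⁸·6.158×10⁻⁴) + (1200)⁴
    = 2.393×10¹² + 2.074×10¹² = 4.467×10¹² K⁴.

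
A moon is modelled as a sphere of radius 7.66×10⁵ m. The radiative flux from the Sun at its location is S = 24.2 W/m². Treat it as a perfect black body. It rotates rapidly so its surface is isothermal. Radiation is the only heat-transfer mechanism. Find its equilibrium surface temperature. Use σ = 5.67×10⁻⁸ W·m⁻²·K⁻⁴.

At equilibrium, absorbed power = emitted power.
Absorbing cross-section = πr² = 1.843×10¹² m²; emitting surface = 4πr² = 7.373×10¹² m² (ratio 4).
S·A_cross = εσ·A_surf·T⁴  ⇒  T⁴ = S/(4σ).
T⁴ = 1.00·24.2/(4·5.67×10⁻⁸) = 1.067×10⁸ K⁴.
T = (1.067×10⁸)^(1/4).

T ≈ 102 K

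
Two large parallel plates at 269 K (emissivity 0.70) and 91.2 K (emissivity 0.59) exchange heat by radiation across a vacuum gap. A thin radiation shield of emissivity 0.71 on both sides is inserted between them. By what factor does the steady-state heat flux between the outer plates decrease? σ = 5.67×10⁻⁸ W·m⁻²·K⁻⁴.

Without shield: q₀ = σΔ(T⁴)/(1/ε₁+1/ε₂−1) with denominator 2.123.
With shield the two gaps are in series; the resistances add: (1/ε₁+1/ε_s−1)+(1/ε_s+1/ε₂−1) = 1.837+2.103 = 3.940.
Heat-flux ratio q₀/q = 3.940/2.123.

factor ≈ 1.86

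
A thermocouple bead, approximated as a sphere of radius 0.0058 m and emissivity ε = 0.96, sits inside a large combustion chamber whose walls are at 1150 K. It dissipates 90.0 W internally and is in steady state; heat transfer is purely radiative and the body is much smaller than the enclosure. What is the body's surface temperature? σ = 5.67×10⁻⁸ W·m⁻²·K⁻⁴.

For a small grey body in a large enclosure, net radiated power = εσA(T⁴ − T_w⁴).
Steady state: P = εσA(T⁴ − T_w⁴) with A = 4πr² = 4.227×10⁻⁴ m².
T⁴ = P/(εσA) + T_w⁴ = 90.0/(0.96·5.67×10⁻⁸·4.227×10⁻⁴) + (1150)⁴
    = 3.911×10¹² + 1.749×10¹² = 5.660×10¹² K⁴.

T ≈ 1540 K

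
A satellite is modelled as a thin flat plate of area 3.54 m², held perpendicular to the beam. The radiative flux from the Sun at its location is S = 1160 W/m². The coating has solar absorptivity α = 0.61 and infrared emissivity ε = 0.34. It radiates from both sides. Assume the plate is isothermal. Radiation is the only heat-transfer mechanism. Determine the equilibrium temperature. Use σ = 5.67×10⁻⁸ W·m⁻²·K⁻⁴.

T ≈ 368 K

At equilibrium, absorbed power = emitted power.
Absorbing cross-section = A = 3.540 m²; emitting surface = 2A = 7.080 m² (ratio 2).
αS·A_cross = εσ·A_surf·T⁴  ⇒  T⁴ = αS/(ε·2σ).
T⁴ = 0.610·1160/(0.34·2·5.67×10⁻⁸) = 1.835×10¹⁰ K⁴.
T = (1.835×10¹⁰)^(1/4).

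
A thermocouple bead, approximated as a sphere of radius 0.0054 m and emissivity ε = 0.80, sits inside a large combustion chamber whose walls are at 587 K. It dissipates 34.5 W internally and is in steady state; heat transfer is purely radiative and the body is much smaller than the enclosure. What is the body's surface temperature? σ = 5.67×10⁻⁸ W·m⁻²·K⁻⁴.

T ≈ 1220 K

For a small grey body in a large enclosure, net radiated power = εσA(T⁴ − T_w⁴).
Steady state: P = εσA(T⁴ − T_w⁴) with A = 4πr² = 3.664×10⁻⁴ m².
T⁴ = P/(εσA) + T_w⁴ = 34.5/(0.80·5.67×10⁻⁸·3.664×10⁻⁴) + (587)⁴
    = 2.076×10¹² + 1.187×10¹¹ = 2.194×10¹² K⁴.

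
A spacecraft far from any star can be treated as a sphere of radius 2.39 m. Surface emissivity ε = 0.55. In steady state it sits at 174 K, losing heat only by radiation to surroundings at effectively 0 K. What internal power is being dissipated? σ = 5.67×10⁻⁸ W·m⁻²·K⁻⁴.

P ≈ 2050 W

Steady state: P = εσA T⁴.
A = 4πr² = 71.78 m²; T⁴ = (174)⁴ = 9.166×10⁸ K⁴.
P = 0.55 × 5.67×10⁻⁸ × 71.78 × 9.166×10⁸.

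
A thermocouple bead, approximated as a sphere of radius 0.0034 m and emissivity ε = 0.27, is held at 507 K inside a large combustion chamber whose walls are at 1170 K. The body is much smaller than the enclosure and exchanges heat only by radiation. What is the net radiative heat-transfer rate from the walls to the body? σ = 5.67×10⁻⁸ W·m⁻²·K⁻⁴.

For a small grey body in a large enclosure: P_net = εσA(T_body⁴ − T_wall⁴).
A = 4πr² = 1.453×10⁻⁴ m²; T_body⁴ − T_wall⁴ = 6.607×10¹⁰ − 1.874×10¹² = -1.808×10¹² K⁴.
|P_net| = 0.27·5.67×10⁻⁸·1.453×10⁻⁴·1.808×10¹².

P_net ≈ 4.02 W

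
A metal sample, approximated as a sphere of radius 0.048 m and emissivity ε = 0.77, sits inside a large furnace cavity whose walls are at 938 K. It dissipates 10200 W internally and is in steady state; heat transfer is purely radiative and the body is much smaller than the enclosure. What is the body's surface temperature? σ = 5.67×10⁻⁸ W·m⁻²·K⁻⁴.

T ≈ 1720 K

For a small grey body in a large enclosure, net radiated power = εσA(T⁴ − T_w⁴).
Steady state: P = εσA(T⁴ − T_w⁴) with A = 4πr² = 0.02895 m².
T⁴ = P/(εσA) + T_w⁴ = 10200/(0.77·5.67×10⁻⁸·0.02895) + (938)⁴
    = 8.069×10¹² + 7.741×10¹¹ = 8.843×10¹² K⁴.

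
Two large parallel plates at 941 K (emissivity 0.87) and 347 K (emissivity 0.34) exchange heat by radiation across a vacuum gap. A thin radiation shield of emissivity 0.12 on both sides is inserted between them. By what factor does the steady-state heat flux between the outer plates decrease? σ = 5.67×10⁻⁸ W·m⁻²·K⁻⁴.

factor ≈ 6.07

Without shield: q₀ = σΔ(T⁴)/(1/ε₁+1/ε₂−1) with denominator 3.091.
With shield the two gaps are in series; the resistances add: (1/ε₁+1/ε_s−1)+(1/ε_s+1/ε₂−1) = 8.483+10.27 = 18.76.
Heat-flux ratio q₀/q = 18.76/3.091.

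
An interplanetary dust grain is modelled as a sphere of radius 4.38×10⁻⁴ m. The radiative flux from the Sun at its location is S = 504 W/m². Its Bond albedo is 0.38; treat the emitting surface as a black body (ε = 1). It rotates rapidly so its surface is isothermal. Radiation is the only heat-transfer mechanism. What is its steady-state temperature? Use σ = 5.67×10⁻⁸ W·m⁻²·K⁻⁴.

T ≈ 193 K

At equilibrium, absorbed power = emitted power.
Absorbing cross-section = πr² = 6.027×10⁻⁷ m²; emitting surface = 4πr² = 2.411×10⁻⁶ m² (ratio 4).
(1−a)S·A_cross = εσ·A_surf·T⁴  ⇒  T⁴ = (1−a)S/(4σ).
T⁴ = 0.620·504/(4·5.67×10⁻⁸) = 1.378×10⁹ K⁴.
T = (1.378×10⁹)^(1/4).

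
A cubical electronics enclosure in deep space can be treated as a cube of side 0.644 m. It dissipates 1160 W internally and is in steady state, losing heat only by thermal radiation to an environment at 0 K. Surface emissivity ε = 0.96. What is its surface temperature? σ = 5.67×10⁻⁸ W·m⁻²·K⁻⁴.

Steady state: internal power = radiated power, P = εσA T⁴.
Radiating area A = 6L² = 2.488 m².
T⁴ = P/(εσA) = 1160/(0.96·5.67×10⁻⁸·2.488) = 8.564×10⁹ K⁴.
T = (8.564×10⁹)^(1/4).

T ≈ 304 K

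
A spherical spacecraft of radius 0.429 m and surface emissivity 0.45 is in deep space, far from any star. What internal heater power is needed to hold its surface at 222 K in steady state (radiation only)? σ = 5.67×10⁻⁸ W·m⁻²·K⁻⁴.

P ≈ 143 W

P = εσ·4πr²·T⁴.
4πr² = 2.313 m²; T⁴ = 2.429×10⁹ K⁴.
P = 0.45·5.67×10⁻⁸·2.313·2.429×10⁹.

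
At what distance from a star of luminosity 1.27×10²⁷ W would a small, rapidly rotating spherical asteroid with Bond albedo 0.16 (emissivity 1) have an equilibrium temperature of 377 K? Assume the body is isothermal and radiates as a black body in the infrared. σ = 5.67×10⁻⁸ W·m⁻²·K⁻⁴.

For an isothermal black-emitting sphere, (1−a)S·πr² = σ·4πr²·T⁴ ⇒ S = 4σT⁴/(1−a).
S = 4·5.67×10⁻⁸·(377)⁴/0.840 = 5454 W/m².
Flux falls as S = L/(4πd²), so d = √(L/(4πS)) = √(1.27×10²⁷/(4π·5454)).

d ≈ 1.36×10¹¹ m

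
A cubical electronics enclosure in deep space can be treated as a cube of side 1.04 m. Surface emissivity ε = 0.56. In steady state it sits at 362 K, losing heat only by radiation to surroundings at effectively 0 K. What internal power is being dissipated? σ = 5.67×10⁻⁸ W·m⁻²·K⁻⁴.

P ≈ 3540 W

Steady state: P = εσA T⁴.
A = 6L² = 6.490 m²; T⁴ = (362)⁴ = 1.717×10¹⁰ K⁴.
P = 0.56 × 5.67×10⁻⁸ × 6.490 × 1.717×10¹⁰.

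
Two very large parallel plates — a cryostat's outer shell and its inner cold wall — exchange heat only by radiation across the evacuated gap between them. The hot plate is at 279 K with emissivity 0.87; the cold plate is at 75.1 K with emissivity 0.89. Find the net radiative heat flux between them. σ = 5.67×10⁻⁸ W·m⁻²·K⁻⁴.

q ≈ 268 W/m²

For two infinite grey parallel plates, q = σ(T₁⁴ − T₂⁴)/(1/ε₁ + 1/ε₂ − 1).
T₁⁴ − T₂⁴ = 6.059×10⁹ − 3.181×10⁷ = 6.027×10⁹ K⁴.
1/ε₁ + 1/ε₂ − 1 = 1.149 + 1.124 − 1 = 1.273.
q = 5.67×10⁻⁸ × 6.027×10⁹ / 1.273.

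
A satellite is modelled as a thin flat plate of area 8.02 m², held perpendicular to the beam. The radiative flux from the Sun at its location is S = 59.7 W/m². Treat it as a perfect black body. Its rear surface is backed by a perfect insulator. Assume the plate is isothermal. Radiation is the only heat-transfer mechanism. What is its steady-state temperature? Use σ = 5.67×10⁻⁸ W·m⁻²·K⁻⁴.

T ≈ 180 K

At equilibrium, absorbed power = emitted power.
Absorbing cross-section = A = 8.020 m²; emitting surface = A = 8.020 m² (ratio 1).
S·A_cross = εσ·A_surf·T⁴  ⇒  T⁴ = S/(1σ).
T⁴ = 1.00·59.7/(1·5.67×10⁻⁸) = 1.053×10⁹ K⁴.
T = (1.053×10⁹)^(1/4).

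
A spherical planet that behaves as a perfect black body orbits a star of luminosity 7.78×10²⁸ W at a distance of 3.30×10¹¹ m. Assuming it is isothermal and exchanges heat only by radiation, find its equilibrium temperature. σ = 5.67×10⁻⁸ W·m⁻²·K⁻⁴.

T ≈ 708 K

First find the stellar flux at distance d: S = L/(4πd²) = 7.78×10²⁸/(4π·(3.30×10¹¹)²) = 56850 W/m².
For an isothermal sphere, absorbed (1−a)S·πr² = emitted σ·4πr²·T⁴, so T⁴ = (1−a)S/(4σ).
T⁴ = 1.00·56850/(4·5.67×10⁻⁸) = 2.507×10¹¹ K⁴.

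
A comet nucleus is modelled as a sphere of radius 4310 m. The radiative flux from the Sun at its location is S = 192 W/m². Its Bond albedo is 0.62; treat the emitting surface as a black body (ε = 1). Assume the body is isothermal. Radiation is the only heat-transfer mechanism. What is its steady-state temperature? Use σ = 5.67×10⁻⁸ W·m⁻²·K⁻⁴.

At equilibrium, absorbed power = emitted power.
Absorbing cross-section = πr² = 5.836×10⁷ m²; emitting surface = 4πr² = 2.334×10⁸ m² (ratio 4).
(1−a)S·A_cross = εσ·A_surf·T⁴  ⇒  T⁴ = (1−a)S/(4σ).
T⁴ = 0.380·192/(4·5.67×10⁻⁸) = 3.217×10⁸ K⁴.
T = (3.217×10⁸)^(1/4).

T ≈ 134 K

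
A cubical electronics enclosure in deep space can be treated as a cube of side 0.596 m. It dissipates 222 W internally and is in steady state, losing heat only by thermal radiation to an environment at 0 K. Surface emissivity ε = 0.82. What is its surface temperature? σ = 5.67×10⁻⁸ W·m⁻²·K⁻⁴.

Steady state: internal power = radiated power, P = εσA T⁴.
Radiating area A = 6L² = 2.131 m².
T⁴ = P/(εσA) = 222/(0.82·5.67×10⁻⁸·2.131) = 2.240×10⁹ K⁴.
T = (2.240×10⁹)^(1/4).

T ≈ 218 K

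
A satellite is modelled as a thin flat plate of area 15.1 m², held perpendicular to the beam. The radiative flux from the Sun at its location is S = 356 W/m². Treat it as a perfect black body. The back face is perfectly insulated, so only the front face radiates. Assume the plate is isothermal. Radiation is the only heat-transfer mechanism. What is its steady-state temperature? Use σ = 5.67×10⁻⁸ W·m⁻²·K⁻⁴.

At equilibrium, absorbed power = emitted power.
Absorbing cross-section = A = 15.10 m²; emitting surface = A = 15.10 m² (ratio 1).
S·A_cross = εσ·A_surf·T⁴  ⇒  T⁴ = S/(1σ).
T⁴ = 1.00·356/(1·5.67×10⁻⁸) = 6.279×10⁹ K⁴.
T = (6.279×10⁹)^(1/4).

T ≈ 281 K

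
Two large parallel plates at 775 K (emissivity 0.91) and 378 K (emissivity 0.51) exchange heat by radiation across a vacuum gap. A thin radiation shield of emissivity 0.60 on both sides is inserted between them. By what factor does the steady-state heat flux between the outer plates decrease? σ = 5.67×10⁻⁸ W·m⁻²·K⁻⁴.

factor ≈ 2.13

Without shield: q₀ = σΔ(T⁴)/(1/ε₁+1/ε₂−1) with denominator 2.060.
With shield the two gaps are in series; the resistances add: (1/ε₁+1/ε_s−1)+(1/ε_s+1/ε₂−1) = 1.766+2.627 = 4.393.
Heat-flux ratio q₀/q = 4.393/2.060.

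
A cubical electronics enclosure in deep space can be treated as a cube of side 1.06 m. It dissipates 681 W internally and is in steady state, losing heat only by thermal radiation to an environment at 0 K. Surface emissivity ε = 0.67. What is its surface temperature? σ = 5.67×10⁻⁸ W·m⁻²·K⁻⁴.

T ≈ 227 K

Steady state: internal power = radiated power, P = εσA T⁴.
Radiating area A = 6L² = 6.742 m².
T⁴ = P/(εσA) = 681/(0.67·5.67×10⁻⁸·6.742) = 2.659×10⁹ K⁴.
T = (2.659×10⁹)^(1/4).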